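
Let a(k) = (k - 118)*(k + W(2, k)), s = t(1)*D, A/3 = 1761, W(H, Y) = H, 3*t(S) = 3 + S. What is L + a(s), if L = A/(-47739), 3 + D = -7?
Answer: 213154699/143217 ≈ 1488.3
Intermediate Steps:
D = -10 (D = -3 - 7 = -10)
t(S) = 1 + S/3 (t(S) = (3 + S)/3 = 1 + S/3)
A = 5283 (A = 3*1761 = 5283)
s = -40/3 (s = (1 + (1/3)*1)*(-10) = (1 + 1/3)*(-10) = (4/3)*(-10) = -40/3 ≈ -13.333)
L = -1761/15913 (L = 5283/(-47739) = 5283*(-1/47739) = -1761/15913 ≈ -0.11066)
a(k) = (-118 + k)*(2 + k) (a(k) = (k - 118)*(k + 2) = (-118 + k)*(2 + k))
L + a(s) = -1761/15913 + (-236 + (-40/3)**2 - 116*(-40/3)) = -1761/15913 + (-236 + 1600/9 + 4640/3) = -1761/15913 + 13396/9 = 213154699/143217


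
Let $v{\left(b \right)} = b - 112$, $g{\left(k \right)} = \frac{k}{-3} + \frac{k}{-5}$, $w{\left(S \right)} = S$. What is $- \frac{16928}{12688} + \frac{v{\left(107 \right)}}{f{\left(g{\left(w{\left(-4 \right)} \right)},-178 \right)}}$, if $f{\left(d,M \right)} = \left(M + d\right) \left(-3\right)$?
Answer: $- \frac{2810829}{2091934} \approx -1.3437$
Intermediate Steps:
$g{\left(k \right)} = - \frac{8 k}{15}$ ($g{\left(k \right)} = k \left(- \frac{1}{3}\right) + k \left(- \frac{1}{5}\right) = - \frac{k}{3} - \frac{k}{5} = - \frac{8 k}{15}$)
$v{\left(b \right)} = -112 + b$
$f{\left(d,M \right)} = - 3 M - 3 d$
$- \frac{16928}{12688} + \frac{v{\left(107 \right)}}{f{\left(g{\left(w{\left(-4 \right)} \right)},-178 \right)}} = - \frac{16928}{12688} + \frac{-112 + 107}{\left(-3\right) \left(-178\right) - 3 \left(\left(- \frac{8}{15}\right) \left(-4\right)\right)} = \left(-16928\right) \frac{1}{12688} - \frac{5}{534 - \frac{32}{5}} = - \frac{1058}{793} - \frac{5}{534 - \frac{32}{5}} = - \frac{1058}{793} - \frac{5}{\frac{2638}{5}} = - \frac{1058}{793} - \frac{25}{2638} = - \frac{2810829}{2091934}$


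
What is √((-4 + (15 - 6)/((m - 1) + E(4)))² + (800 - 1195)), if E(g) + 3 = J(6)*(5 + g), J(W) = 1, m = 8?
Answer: I*√64906/13 ≈ 19.597*I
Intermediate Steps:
E(g) = 2 + g (E(g) = -3 + 1*(5 + g) = -3 + (5 + g) = 2 + g)
√((-4 + (15 - 6)/((m - 1) + E(4)))² + (800 - 1195)) = √((-4 + (15 - 6)/((8 - 1) + (2 + 4)))² + (800 - 1195)) = √((-4 + 9/(7 + 6))² - 395) = √((-4 + 9/13)² - 395) = √((-43/13)² - 395) = √(1849/169 - 395) = √(-64906/169) = I*√64906/13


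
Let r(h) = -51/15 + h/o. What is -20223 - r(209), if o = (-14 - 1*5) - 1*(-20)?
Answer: -102143/5 ≈ -20429.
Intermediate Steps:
o = 1 (o = (-14 - 5) + 20 = -19 + 20 = 1)
r(h) = -17/5 + h (r(h) = -51/15 + h/1 = -51*1/15 + h*1 = -17/5 + h)
-20223 - r(209) = -20223 - (-17/5 + 209) = -20223 - 1*1028/5 = -20223 - 1028/5 = -102143/5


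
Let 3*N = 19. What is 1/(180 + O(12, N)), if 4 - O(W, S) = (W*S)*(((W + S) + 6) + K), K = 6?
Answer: -3/6364 ≈ -0.00047140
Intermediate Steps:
N = 19/3 (N = (⅓)*19 = 19/3 ≈ 6.3333)
O(W, S) = 4 - S*W*(12 + S + W) (O(W, S) = 4 - W*S*(((W + S) + 6) + 6) = 4 - S*W*(((S + W) + 6) + 6) = 4 - S*W*((6 + S + W) + 6) = 4 - S*W*(12 + S + W))
1/(180 + O(12, N)) = 1/(180 + (4 - 1*19/3*12² - 1*12*(19/3)² - 12*19/3*12)) = 1/(180 + (4 - 1*19/3*144 - 1*12*361/9 - 912)) = 1/(180 + (4 - 912 - 1444/3 - 912)) = 1/(180 - 6904/3) = 1/(-6364/3) = -3/6364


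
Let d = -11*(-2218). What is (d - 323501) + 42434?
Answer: -256669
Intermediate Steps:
d = 24398
(d - 323501) + 42434 = (24398 - 323501) + 42434 = -299103 + 42434 = -256669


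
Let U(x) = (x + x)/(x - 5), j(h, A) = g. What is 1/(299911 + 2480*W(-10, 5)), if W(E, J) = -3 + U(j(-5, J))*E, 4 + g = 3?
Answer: 3/852613 ≈ 3.5186e-6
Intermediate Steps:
g = -1 (g = -4 + 3 = -1)
j(h, A) = -1
U(x) = 2*x/(-5 + x) (U(x) = (2*x)/(-5 + x) = 2*x/(-5 + x))
W(E, J) = -3 + E/3 (W(E, J) = -3 + (2*(-1)/(-5 - 1))*E = -3 + (2*(-1)/(-6))*E = -3 + (2*(-1)*(-⅙))*E = -3 + E/3)
1/(299911 + 2480*W(-10, 5)) = 1/(299911 + 2480*(-3 + (⅓)*(-10))) = 1/(299911 + 2480*(-3 - 10/3)) = 1/(299911 + 2480*(-19/3)) = 1/(299911 - 47120/3) = 1/(852613/3) = 3/852613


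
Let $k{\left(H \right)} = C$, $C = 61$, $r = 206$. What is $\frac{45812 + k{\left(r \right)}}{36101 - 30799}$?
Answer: $\frac{45873}{5302} \approx 8.652$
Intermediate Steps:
$k{\left(H \right)} = 61$
$\frac{45812 + k{\left(r \right)}}{36101 - 30799} = \frac{45812 + 61}{36101 - 30799} = \frac{45873}{5302}$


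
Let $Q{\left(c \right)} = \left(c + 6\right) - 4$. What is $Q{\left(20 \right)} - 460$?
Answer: $-438$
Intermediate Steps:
$Q{\left(c \right)} = 2 + c$ ($Q{\left(c \right)} = \left(6 + c\right) - 4 = 2 + c$)
$Q{\left(20 \right)} - 460 = \left(2 + 20\right) - 460 = 22 - 460 = -438$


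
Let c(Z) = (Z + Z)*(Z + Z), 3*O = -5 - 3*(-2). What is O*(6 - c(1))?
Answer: ⅔ ≈ 0.66667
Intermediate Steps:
O = ⅓ (O = (-5 - 3*(-2))/3 = (-5 + 6)/3 = (⅓)*1 = ⅓ ≈ 0.33333)
c(Z) = 4*Z² (c(Z) = (2*Z)*(2*Z) = 4*Z²)
O*(6 - c(1)) = (6 - 4*1²)/3 = (6 - 4)/3 = (⅓)*2 = ⅔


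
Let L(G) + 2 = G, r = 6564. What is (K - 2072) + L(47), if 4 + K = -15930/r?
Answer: -2224569/1094 ≈ -2033.4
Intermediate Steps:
L(G) = -2 + G
K = -7031/1094 (K = -4 - 15930/6564 = -4 - 15930*1/6564 = -4 - 2655/1094 = -7031/1094 ≈ -6.4269)
(K - 2072) + L(47) = (-7031/1094 - 2072) + (-2 + 47) = -2273799/1094 + 45 = -2224569/1094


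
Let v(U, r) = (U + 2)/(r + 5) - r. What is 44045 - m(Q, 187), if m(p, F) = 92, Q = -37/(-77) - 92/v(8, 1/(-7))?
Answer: 43953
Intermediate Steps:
v(U, r) = -r + (2 + U)/(5 + r) (v(U, r) = (2 + U)/(5 + r) - r = -r + (2 + U)/(5 + r))
Q = -416651/10087 (Q = -37/(-77) - 92*(5 + 1/(-7))/(2 + 8 - (1/(-7))**2 - 5/(-7)) = -37*(-1/77) - 92*(5 - 1/7)/(2 + 8 - (-1/7)**2 - 5*(-1/7)) = 37/77 - 92*34/(7*(2 + 8 - 1*1/49 + 5/7)) = 37/77 - 92*34/(7*(2 + 8 - 1/49 + 5/7)) = 37/77 - 92/((7/34)*(524/49)) = 37/77 - 92/262/119 = 37/77 - 92*119/262 = 37/77 - 5474/131 = -416651/10087 ≈ -41.306)
44045 - m(Q, 187) = 44045 - 1*92 = 44045 - 92 = 43953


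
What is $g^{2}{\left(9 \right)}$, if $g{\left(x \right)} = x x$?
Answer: $6561$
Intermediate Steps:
$g{\left(x \right)} = x^{2}$
$g^{2}{\left(9 \right)} = \left(9^{2}\right)^{2} = 81^{2} = 6561$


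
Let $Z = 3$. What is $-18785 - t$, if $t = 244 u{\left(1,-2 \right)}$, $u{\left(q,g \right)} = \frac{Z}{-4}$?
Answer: $-18602$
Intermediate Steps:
$u{\left(q,g \right)} = - \frac{3}{4}$ ($u{\left(q,g \right)} = \frac{3}{-4} = 3 \left(- \frac{1}{4}\right) = - \frac{3}{4}$)
$t = -183$ ($t = 244 \left(- \frac{3}{4}\right) = -183$)
$-18785 - t = -18785 - -183 = -18785 + 183 = -18602$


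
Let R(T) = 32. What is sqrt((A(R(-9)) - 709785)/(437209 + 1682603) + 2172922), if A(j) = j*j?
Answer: sqrt(2441061782893760559)/1059906 ≈ 1474.1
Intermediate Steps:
A(j) = j**2
sqrt((A(R(-9)) - 709785)/(437209 + 1682603) + 2172922) = sqrt((32**2 - 709785)/(437209 + 1682603) + 2172922) = sqrt((1024 - 709785)/2119812 + 2172922) = sqrt(-708761*1/2119812 + 2172922) = sqrt(-708761/2119812 + 2172922) = sqrt(4606185421903/2119812) = sqrt(2441061782893760559)/1059906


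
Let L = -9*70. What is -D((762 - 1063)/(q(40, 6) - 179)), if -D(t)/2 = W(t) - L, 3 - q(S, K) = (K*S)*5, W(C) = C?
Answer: 20167/16 ≈ 1260.4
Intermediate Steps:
L = -630
q(S, K) = 3 - 5*K*S (q(S, K) = 3 - K*S*5 = 3 - 5*K*S)
D(t) = -1260 - 2*t (D(t) = -2*(t - 1*(-630)) = -2*(t + 630) = -2*(630 + t) = -1260 - 2*t)
-D((762 - 1063)/(q(40, 6) - 179)) = -(-1260 - 2*(762 - 1063)/((3 - 5*6*40) - 179)) = -(-1260 - (-602)/((3 - 1200) - 179)) = -(-1260 - (-602)/(-1197 - 179)) = -(-1260 - (-602)/(-1376)) = -(-1260 - (-602)*(-1)/1376) = -(-1260 - 2*7/32) = -(-1260 - 7/16) = -1*(-20167/16) = 20167/16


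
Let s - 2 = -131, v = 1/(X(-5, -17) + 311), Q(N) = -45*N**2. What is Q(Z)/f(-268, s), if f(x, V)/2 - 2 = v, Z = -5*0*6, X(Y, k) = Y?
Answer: 0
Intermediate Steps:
Z = 0 (Z = 0*6 = 0)
v = 1/306 (v = 1/(-5 + 311) = 1/306 ≈ 0.0032680)
s = -129 (s = 2 - 131 = -129)
f(x, V) = 613/153 (f(x, V) = 4 + 2*(1/306) = 4 + 1/153 = 613/153)
Q(Z)/f(-268, s) = (-45*0**2)/(613/153) = -45*0*(153/613) = 0*(153/613) = 0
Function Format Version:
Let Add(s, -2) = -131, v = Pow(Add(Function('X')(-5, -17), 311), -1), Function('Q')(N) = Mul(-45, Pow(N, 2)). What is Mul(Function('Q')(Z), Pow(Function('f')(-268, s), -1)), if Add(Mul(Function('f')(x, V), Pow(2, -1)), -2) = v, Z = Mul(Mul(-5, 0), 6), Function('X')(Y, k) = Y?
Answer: 0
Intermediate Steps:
Z = 0 (Z = Mul(0, 6) = 0)
v = Rational(1, 306) (v = Pow(Add(-5, 311), -1) = Pow(306, -1) = Rational(1, 306) ≈ 0.0032680)
s = -129 (s = Add(2, -131) = -129)
Function('f')(x, V) = Rational(613, 153) (Function('f')(x, V) = Add(4, Mul(2, Rational(1, 306))) = Add(4, Rational(1, 153)) = Rational(613, 153))
Mul(Function('Q')(Z), Pow(Function('f')(-268, s), -1)) = Mul(Mul(-45, Pow(0, 2)), Pow(Rational(613, 153), -1)) = Mul(Mul(-45, 0), Rational(153, 613)) = Mul(0, Rational(153, 613)) = 0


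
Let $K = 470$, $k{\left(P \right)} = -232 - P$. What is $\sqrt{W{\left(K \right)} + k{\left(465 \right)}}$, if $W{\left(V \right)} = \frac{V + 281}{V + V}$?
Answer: $\frac{i \sqrt{153790815}}{470} \approx 26.386 i$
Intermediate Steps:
$W{\left(V \right)} = \frac{281 + V}{2 V}$
$\sqrt{W{\left(K \right)} + k{\left(465 \right)}} = \sqrt{\frac{281 + 470}{2 \cdot 470} - 697} = \sqrt{\frac{1}{2} \cdot \frac{1}{470} \cdot 751 - 697} = \sqrt{\frac{751}{940} - 697} = \sqrt{- \frac{654429}{940}} = \frac{i \sqrt{153790815}}{470}$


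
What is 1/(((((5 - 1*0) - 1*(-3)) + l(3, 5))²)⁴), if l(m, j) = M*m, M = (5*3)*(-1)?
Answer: 1/3512479453921 ≈ 2.8470e-13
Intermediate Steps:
M = -15 (M = 15*(-1) = -15)
l(m, j) = -15*m
1/(((((5 - 1*0) - 1*(-3)) + l(3, 5))²)⁴) = 1/(((((5 - 1*0) - 1*(-3)) - 15*3)²)⁴) = 1/(((((5 + 0) + 3) - 45)²)⁴) = 1/((((5 + 3) - 45)²)⁴) = 1/(((8 - 45)²)⁴) = 1/(((-37)²)⁴) = 1/(1369⁴) = 1/3512479453921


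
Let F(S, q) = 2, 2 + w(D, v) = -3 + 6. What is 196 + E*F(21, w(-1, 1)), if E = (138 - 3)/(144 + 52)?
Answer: 19343/98 ≈ 197.38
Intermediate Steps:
w(D, v) = 1 (w(D, v) = -2 + (-3 + 6) = -2 + 3 = 1)
E = 135/196 ≈ 0.68878
196 + E*F(21, w(-1, 1)) = 196 + (135/196)*2 = 196 + 135/98 = 19343/98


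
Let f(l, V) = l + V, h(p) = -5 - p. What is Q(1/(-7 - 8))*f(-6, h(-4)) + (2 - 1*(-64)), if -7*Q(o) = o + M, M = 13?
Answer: 1184/15 ≈ 78.933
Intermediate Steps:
Q(o) = -13/7 - o/7 (Q(o) = -(o + 13)/7 = -(13 + o)/7 = -13/7 - o/7)
f(l, V) = V + l
Q(1/(-7 - 8))*f(-6, h(-4)) + (2 - 1*(-64)) = (-13/7 - 1/(7*(-7 - 8)))*((-5 - 1*(-4)) - 6) + (2 - 1*(-64)) = (-13/7 - ⅐/(-15))*((-5 + 4) - 6) + (2 + 64) = (-13/7 - ⅐*(-1/15))*(-1 - 6) + 66 = (-13/7 + 1/105)*(-7) + 66 = -194/105*(-7) + 66 = 194/15 + 66 = 1184/15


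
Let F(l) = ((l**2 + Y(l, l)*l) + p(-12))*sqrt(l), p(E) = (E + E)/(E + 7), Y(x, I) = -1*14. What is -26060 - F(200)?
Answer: -26060 - 372048*sqrt(2) ≈ -5.5222e+5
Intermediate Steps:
Y(x, I) = -14
p(E) = 2*E/(7 + E) (p(E) = (2*E)/(7 + E) = 2*E/(7 + E))
F(l) = sqrt(l)*(24/5 + l**2 - 14*l) (F(l) = ((l**2 - 14*l) + 2*(-12)/(7 - 12))*sqrt(l) = ((l**2 - 14*l) + 2*(-12)/(-5))*sqrt(l) = ((l**2 - 14*l) + 2*(-12)*(-1/5))*sqrt(l) = ((l**2 - 14*l) + 24/5)*sqrt(l) = (24/5 + l**2 - 14*l)*sqrt(l) = sqrt(l)*(24/5 + l**2 - 14*l))
-26060 - F(200) = -26060 - sqrt(200)*(24/5 + 200**2 - 14*200) = -26060 - 10*sqrt(2)*(24/5 + 40000 - 2800) = -26060 - 10*sqrt(2)*186024/5 = -26060 - 372048*sqrt(2)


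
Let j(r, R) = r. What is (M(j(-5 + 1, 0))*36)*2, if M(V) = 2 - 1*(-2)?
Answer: 288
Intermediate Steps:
M(V) = 4 (M(V) = 2 + 2 = 4)
(M(j(-5 + 1, 0))*36)*2 = (4*36)*2 = 144*2 = 288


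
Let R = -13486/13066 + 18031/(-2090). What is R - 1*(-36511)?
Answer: 26230958383/718630 ≈ 36501.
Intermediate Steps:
R = -6941547/718630 (R = -13486*1/13066 + 18031*(-1/2090) = -6743/6533 - 949/110 = -6941547/718630 ≈ -9.6594)
R - 1*(-36511) = -6941547/718630 - 1*(-36511) = -6941547/718630 + 36511 = 26230958383/718630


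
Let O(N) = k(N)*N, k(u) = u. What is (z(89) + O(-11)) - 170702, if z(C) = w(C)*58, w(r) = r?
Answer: -165419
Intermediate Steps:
O(N) = N² (O(N) = N*N = N²)
z(C) = 58*C (z(C) = C*58 = 58*C)
(z(89) + O(-11)) - 170702 = (58*89 + (-11)²) - 170702 = (5162 + 121) - 170702 = 5283 - 170702 = -165419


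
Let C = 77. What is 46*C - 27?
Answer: 3515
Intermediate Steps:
46*C - 27 = 46*77 - 27 = 3542 - 27 = 3515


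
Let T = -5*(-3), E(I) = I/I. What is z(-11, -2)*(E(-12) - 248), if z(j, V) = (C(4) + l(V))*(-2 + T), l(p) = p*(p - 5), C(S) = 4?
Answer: -57798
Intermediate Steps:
E(I) = 1
T = 15
l(p) = p*(-5 + p)
z(j, V) = 52 + 13*V*(-5 + V) (z(j, V) = (4 + V*(-5 + V))*(-2 + 15) = (4 + V*(-5 + V))*13 = 52 + 13*V*(-5 + V))
z(-11, -2)*(E(-12) - 248) = (52 + 13*(-2)*(-5 - 2))*(1 - 248) = (52 + 13*(-2)*(-7))*(-247) = (52 + 182)*(-247) = 234*(-247) = -57798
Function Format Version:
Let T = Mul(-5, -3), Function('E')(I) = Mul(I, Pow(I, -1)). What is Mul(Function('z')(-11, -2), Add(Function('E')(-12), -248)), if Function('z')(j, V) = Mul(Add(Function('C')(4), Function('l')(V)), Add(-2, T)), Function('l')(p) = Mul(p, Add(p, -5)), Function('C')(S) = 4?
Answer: -57798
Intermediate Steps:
Function('E')(I) = 1
T = 15
Function('l')(p) = Mul(p, Add(-5, p))
Function('z')(j, V) = Add(52, Mul(13, V, Add(-5, V))) (Function('z')(j, V) = Mul(Add(4, Mul(V, Add(-5, V))), Add(-2, 15)) = Mul(Add(4, Mul(V, Add(-5, V))), 13) = Add(52, Mul(13, V, Add(-5, V))))
Mul(Function('z')(-11, -2), Add(Function('E')(-12), -248)) = Mul(Add(52, Mul(13, -2, Add(-5, -2))), Add(1, -248)) = Mul(Add(52, Mul(13, -2, -7)), -247) = Mul(Add(52, 182), -247) = Mul(234, -247) = -57798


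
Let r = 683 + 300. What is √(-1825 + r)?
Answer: I*√842 ≈ 29.017*I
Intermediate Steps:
r = 983
√(-1825 + r) = √(-1825 + 983) = √(-842) = I*√842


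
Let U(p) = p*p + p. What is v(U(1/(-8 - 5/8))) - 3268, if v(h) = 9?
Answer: -3259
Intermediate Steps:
U(p) = p + p² (U(p) = p² + p = p + p²)
v(U(1/(-8 - 5/8))) - 3268 = 9 - 3268 = -3259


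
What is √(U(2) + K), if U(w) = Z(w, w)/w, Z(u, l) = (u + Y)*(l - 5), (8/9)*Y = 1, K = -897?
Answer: 3*I*√1603/4 ≈ 30.028*I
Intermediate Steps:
Y = 9/8 (Y = (9/8)*1 = 9/8 ≈ 1.1250)
Z(u, l) = (-5 + l)*(9/8 + u) (Z(u, l) = (u + 9/8)*(l - 5) = (9/8 + u)*(-5 + l) = (-5 + l)*(9/8 + u))
U(w) = (-45/8 + w² - 31*w/8)/w (U(w) = (-45/8 - 5*w + 9*w/8 + w*w)/w = (-45/8 - 5*w + 9*w/8 + w²)/w = (-45/8 + w² - 31*w/8)/w)
√(U(2) + K) = √((-31/8 + 2 - 45/8/2) - 897) = √((-31/8 + 2 - 45/8*½) - 897) = √((-31/8 + 2 - 45/16) - 897) = √(-75/16 - 897) = √(-14427/16) = 3*I*√1603/4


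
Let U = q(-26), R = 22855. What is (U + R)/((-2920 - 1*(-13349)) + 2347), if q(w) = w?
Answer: 22829/12776 ≈ 1.7869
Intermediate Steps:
U = -26
(U + R)/((-2920 - 1*(-13349)) + 2347) = (-26 + 22855)/((-2920 - 1*(-13349)) + 2347) = 22829/((-2920 + 13349) + 2347) = 22829/(10429 + 2347) = 22829/12776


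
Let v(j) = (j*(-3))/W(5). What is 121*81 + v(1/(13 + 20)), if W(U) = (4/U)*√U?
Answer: 9801 - √5/44 ≈ 9801.0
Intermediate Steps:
W(U) = 4/√U
v(j) = -3*j*√5/4 (v(j) = (j*(-3))/((4/√5)) = (-3*j)/((4*(√5/5))) = (-3*j)/((4*√5/5)) = (-3*j)*(√5/4) = -3*j*√5/4)
121*81 + v(1/(13 + 20)) = 121*81 - 3*√5/(4*(13 + 20)) = 9801 - ¾*√5/33 = 9801 - ¾*1/33*√5 = 9801 - √5/44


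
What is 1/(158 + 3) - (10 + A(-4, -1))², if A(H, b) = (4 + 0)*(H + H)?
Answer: -77923/161 ≈ -483.99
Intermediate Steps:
A(H, b) = 8*H (A(H, b) = 4*(2*H) = 8*H)
1/(158 + 3) - (10 + A(-4, -1))² = 1/(158 + 3) - (10 + 8*(-4))² = 1/161 - (10 - 32)² = 1/161 - 1*(-22)² = 1/161 - 1*484 = 1/161 - 484 = -77923/161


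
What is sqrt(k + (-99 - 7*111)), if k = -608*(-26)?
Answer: 2*sqrt(3733) ≈ 122.20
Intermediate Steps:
k = 15808
sqrt(k + (-99 - 7*111)) = sqrt(15808 + (-99 - 7*111)) = sqrt(15808 + (-99 - 777)) = sqrt(15808 - 876) = sqrt(14932) = 2*sqrt(3733)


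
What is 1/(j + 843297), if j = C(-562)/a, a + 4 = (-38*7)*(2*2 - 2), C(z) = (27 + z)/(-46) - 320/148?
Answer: 912272/769316224669 ≈ 1.1858e-6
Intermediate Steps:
C(z) = -4679/1702 - z/46 (C(z) = (27 + z)*(-1/46) - 320*1/148 = (-27/46 - z/46) - 80/37 = -4679/1702 - z/46)
a = -536 (a = -4 + (-38*7)*(2*2 - 2) = -4 - 266*(4 - 2) = -4 - 266*2 = -4 - 532 = -536)
j = -16115/912272 (j = (-4679/1702 - 1/46*(-562))/(-536) = (-4679/1702 + 281/23)*(-1/536) = (16115/1702)*(-1/536) = -16115/912272 ≈ -0.017665)
1/(j + 843297) = 1/(-16115/912272 + 843297) = 1/(769316224669/912272) = 912272/769316224669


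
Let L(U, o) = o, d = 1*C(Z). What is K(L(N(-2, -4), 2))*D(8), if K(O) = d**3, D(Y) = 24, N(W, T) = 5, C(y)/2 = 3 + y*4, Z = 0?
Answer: 5184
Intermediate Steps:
C(y) = 6 + 8*y (C(y) = 2*(3 + y*4) = 2*(3 + 4*y) = 6 + 8*y)
d = 6 (d = 1*(6 + 8*0) = 1*(6 + 0) = 1*6 = 6)
K(O) = 216 (K(O) = 6**3 = 216)
K(L(N(-2, -4), 2))*D(8) = 216*24 = 5184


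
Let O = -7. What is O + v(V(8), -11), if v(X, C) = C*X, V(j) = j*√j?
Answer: -7 - 176*√2 ≈ -255.90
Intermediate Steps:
V(j) = j^(3/2)
O + v(V(8), -11) = -7 - 176*√2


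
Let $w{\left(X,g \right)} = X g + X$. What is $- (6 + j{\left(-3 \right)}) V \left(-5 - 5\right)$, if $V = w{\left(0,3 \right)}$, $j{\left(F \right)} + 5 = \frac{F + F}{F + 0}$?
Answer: $0$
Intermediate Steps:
$j{\left(F \right)} = -3$ ($j{\left(F \right)} = -5 + \frac{F + F}{F + 0} = -5 + \frac{2 F}{F} = -5 + 2 = -3$)
$w{\left(X,g \right)} = X + X g$
$V = 0$ ($V = 0 \left(1 + 3\right) = 0 \cdot 4 = 0$)
$- (6 + j{\left(-3 \right)}) V \left(-5 - 5\right) = - (6 - 3) 0 \left(-5 - 5\right) = \left(-1\right) 3 \cdot 0 \left(-5 - 5\right) = \left(-3\right) 0 \left(-10\right) = 0 \left(-10\right) = 0$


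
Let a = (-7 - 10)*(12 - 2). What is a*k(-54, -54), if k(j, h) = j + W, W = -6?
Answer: 10200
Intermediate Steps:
k(j, h) = -6 + j (k(j, h) = j - 6 = -6 + j)
a = -170 (a = -17*10 = -170)
a*k(-54, -54) = -170*(-6 - 54) = -170*(-60) = 10200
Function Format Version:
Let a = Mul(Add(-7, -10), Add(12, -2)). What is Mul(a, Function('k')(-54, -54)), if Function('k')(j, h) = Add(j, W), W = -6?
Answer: 10200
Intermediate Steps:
Function('k')(j, h) = Add(-6, j) (Function('k')(j, h) = Add(j, -6) = Add(-6, j))
a = -170 (a = Mul(-17, 10) = -170)
Mul(a, Function('k')(-54, -54)) = Mul(-170, Add(-6, -54)) = Mul(-170, -60) = 10200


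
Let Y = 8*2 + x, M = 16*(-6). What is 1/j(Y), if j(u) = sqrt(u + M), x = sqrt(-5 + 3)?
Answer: 1/sqrt(-80 + I*sqrt(2)) ≈ 0.000988 - 0.11179*I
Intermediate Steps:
x = I*sqrt(2) (x = sqrt(-2) = I*sqrt(2) ≈ 1.4142*I)
M = -96
Y = 16 + I*sqrt(2) (Y = 8*2 + I*sqrt(2) = 16 + I*sqrt(2) ≈ 16.0 + 1.4142*I)
j(u) = sqrt(-96 + u) (j(u) = sqrt(u - 96) = sqrt(-96 + u))
1/j(Y) = 1/(sqrt(-96 + (16 + I*sqrt(2)))) = 1/(sqrt(-80 + I*sqrt(2))) = 1/sqrt(-80 + I*sqrt(2))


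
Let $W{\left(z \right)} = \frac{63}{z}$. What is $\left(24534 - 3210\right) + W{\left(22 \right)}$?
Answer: $\frac{469191}{22} \approx 21327.0$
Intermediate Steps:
$\left(24534 - 3210\right) + W{\left(22 \right)} = \left(24534 - 3210\right) + \frac{63}{22} = \left(24534 - 3210\right) + 63 \cdot \frac{1}{22} = 21324 + \frac{63}{22} = \frac{469191}{22}$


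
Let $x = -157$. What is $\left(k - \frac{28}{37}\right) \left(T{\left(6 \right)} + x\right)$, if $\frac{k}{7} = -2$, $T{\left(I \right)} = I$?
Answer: $\frac{82446}{37} \approx 2228.3$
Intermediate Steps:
$k = -14$ ($k = 7 \left(-2\right) = -14$)
$\left(k - \frac{28}{37}\right) \left(T{\left(6 \right)} + x\right) = \left(-14 - \frac{28}{37}\right) \left(6 - 157\right) = \left(-14 - 28 \cdot \frac{1}{37}\right) \left(-151\right) = \left(-14 - \frac{28}{37}\right) \left(-151\right) = \left(- \frac{546}{37}\right) \left(-151\right) = \frac{82446}{37}$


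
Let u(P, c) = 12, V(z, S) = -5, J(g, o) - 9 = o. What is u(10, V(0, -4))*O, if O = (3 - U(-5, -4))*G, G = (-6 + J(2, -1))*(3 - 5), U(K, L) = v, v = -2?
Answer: -240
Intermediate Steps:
J(g, o) = 9 + o
U(K, L) = -2
G = -4 (G = (-6 + (9 - 1))*(3 - 5) = (-6 + 8)*(-2) = 2*(-2) = -4)
O = -20 (O = (3 - 1*(-2))*(-4) = (3 + 2)*(-4) = 5*(-4) = -20)
u(10, V(0, -4))*O = 12*(-20) = -240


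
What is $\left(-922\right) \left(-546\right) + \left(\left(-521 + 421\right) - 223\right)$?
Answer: $503089$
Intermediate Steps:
$\left(-922\right) \left(-546\right) + \left(\left(-521 + 421\right) - 223\right) = 503412 - 323 = 503089$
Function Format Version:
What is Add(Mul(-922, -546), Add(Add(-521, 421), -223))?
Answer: 503089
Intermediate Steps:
Add(Mul(-922, -546), Add(Add(-521, 421), -223)) = Add(503412, Add(-100, -223)) = Add(503412, -323) = 503089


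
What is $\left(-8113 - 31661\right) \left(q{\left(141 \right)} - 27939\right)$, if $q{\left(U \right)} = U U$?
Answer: $320498892$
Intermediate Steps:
$q{\left(U \right)} = U^{2}$
$\left(-8113 - 31661\right) \left(q{\left(141 \right)} - 27939\right) = \left(-8113 - 31661\right) \left(141^{2} - 27939\right) = - 39774 \left(19881 - 27939\right) = \left(-39774\right) \left(-8058\right) = 320498892$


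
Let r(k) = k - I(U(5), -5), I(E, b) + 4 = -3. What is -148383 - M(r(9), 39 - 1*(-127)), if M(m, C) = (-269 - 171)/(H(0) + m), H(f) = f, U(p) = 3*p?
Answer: -296711/2 ≈ -1.4836e+5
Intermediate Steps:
I(E, b) = -7 (I(E, b) = -4 - 3 = -7)
r(k) = 7 + k (r(k) = k - 1*(-7) = k + 7 = 7 + k)
M(m, C) = -440/m (M(m, C) = (-269 - 171)/(0 + m) = -440/m)
-148383 - M(r(9), 39 - 1*(-127)) = -148383 - (-440)/(7 + 9) = -148383 - (-440)/16 = -148383 - 1*(-55/2) = -148383 + 55/2 = -296711/2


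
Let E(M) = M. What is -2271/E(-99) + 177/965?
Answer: 736346/31845 ≈ 23.123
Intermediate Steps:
-2271/E(-99) + 177/965 = -2271/(-99) + 177/965 = -2271*(-1/99) + 177*(1/965) = 757/33 + 177/965 = 736346/31845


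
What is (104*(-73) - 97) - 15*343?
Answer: -12834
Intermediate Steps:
(104*(-73) - 97) - 15*343 = (-7592 - 97) - 5145 = -7689 - 5145 = -12834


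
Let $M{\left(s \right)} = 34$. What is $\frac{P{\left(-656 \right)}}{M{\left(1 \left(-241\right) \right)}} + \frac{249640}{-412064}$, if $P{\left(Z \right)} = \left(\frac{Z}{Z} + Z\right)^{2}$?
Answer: $\frac{139855435}{11084} \approx 12618.0$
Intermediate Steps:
$P{\left(Z \right)} = \left(1 + Z\right)^{2}$
$\frac{P{\left(-656 \right)}}{M{\left(1 \left(-241\right) \right)}} + \frac{249640}{-412064} = \frac{\left(1 - 656\right)^{2}}{34} + \frac{249640}{-412064} = \left(-655\right)^{2} \cdot \frac{1}{34} + 249640 \left(- \frac{1}{412064}\right) = 429025 \cdot \frac{1}{34} - \frac{395}{652} = \frac{429025}{34} - \frac{395}{652} = \frac{139855435}{11084}$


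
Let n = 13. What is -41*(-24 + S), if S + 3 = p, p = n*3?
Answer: -492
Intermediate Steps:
p = 39 (p = 13*3 = 39)
S = 36 (S = -3 + 39 = 36)
-41*(-24 + S) = -41*(-24 + 36) = -41*12 = -492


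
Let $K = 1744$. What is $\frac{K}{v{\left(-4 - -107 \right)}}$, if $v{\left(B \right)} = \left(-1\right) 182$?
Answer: $- \frac{872}{91} \approx -9.5824$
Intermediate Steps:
$v{\left(B \right)} = -182$
$\frac{K}{v{\left(-4 - -107 \right)}} = \frac{1744}{-182} = 1744 \left(- \frac{1}{182}\right) = - \frac{872}{91}$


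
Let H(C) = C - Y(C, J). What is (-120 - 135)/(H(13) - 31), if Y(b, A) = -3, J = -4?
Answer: 17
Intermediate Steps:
H(C) = 3 + C (H(C) = C - 1*(-3) = C + 3 = 3 + C)
(-120 - 135)/(H(13) - 31) = (-120 - 135)/((3 + 13) - 31) = -255/(16 - 31) = -255/(-15) = -255*(-1/15) = 17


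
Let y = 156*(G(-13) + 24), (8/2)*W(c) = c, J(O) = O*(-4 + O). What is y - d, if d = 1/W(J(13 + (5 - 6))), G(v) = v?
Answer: 41183/24 ≈ 1716.0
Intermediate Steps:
W(c) = c/4
d = 1/24 (d = 1/(((13 + (5 - 6))*(-4 + (13 + (5 - 6))))/4) = 1/(((13 - 1)*(-4 + (13 - 1)))/4) = 1/((12*(-4 + 12))/4) = 1/((12*8)/4) = 1/((¼)*96) = 1/24 ≈ 0.041667)
y = 1716 (y = 156*(-13 + 24) = 156*11 = 1716)
y - d = 1716 - 1*1/24 = 1716 - 1/24 = 41183/24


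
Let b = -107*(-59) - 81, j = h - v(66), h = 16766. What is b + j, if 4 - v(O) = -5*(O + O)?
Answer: 22334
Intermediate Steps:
v(O) = 4 + 10*O (v(O) = 4 - (-5)*(O + O) = 4 - (-5)*2*O = 4 - (-10)*O = 4 + 10*O)
j = 16102 (j = 16766 - (4 + 10*66) = 16766 - (4 + 660) = 16766 - 1*664 = 16766 - 664 = 16102)
b = 6232 (b = 6313 - 81 = 6232)
b + j = 6232 + 16102 = 22334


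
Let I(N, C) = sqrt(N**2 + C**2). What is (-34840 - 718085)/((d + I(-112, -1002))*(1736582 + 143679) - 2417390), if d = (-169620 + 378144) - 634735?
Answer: 201128940195249475/214074293564572047434071 + 943797008950*sqrt(254137)/214074293564572047434071 ≈ 9.4175e-7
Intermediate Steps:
d = -426211 (d = 208524 - 634735 = -426211)
I(N, C) = sqrt(C**2 + N**2)
(-34840 - 718085)/((d + I(-112, -1002))*(1736582 + 143679) - 2417390) = (-34840 - 718085)/((-426211 + sqrt((-1002)**2 + (-112)**2))*(1736582 + 143679) - 2417390) = -752925/((-426211 + sqrt(1004004 + 12544))*1880261 - 2417390) = -752925/((-426211 + sqrt(1016548))*1880261 - 2417390) = -752925/((-426211 + 2*sqrt(254137))*1880261 - 2417390) = -752925/((-801387921071 + 3760522*sqrt(254137)) - 2417390) = -752925/(-801390338461 + 3760522*sqrt(254137))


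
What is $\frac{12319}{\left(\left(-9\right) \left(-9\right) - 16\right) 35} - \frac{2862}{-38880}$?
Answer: $\frac{1798051}{327600} \approx 5.4886$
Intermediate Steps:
$\frac{12319}{\left(\left(-9\right) \left(-9\right) - 16\right) 35} - \frac{2862}{-38880} = \frac{12319}{\left(81 - 16\right) 35} - - \frac{53}{720} = \frac{12319}{65 \cdot 35} + \frac{53}{720} = \frac{12319}{2275} + \frac{53}{720} = \frac{1798051}{327600}$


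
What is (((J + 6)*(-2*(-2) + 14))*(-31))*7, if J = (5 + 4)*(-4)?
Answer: 117180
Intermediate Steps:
J = -36 (J = 9*(-4) = -36)
(((J + 6)*(-2*(-2) + 14))*(-31))*7 = (((-36 + 6)*(-2*(-2) + 14))*(-31))*7 = (-30*(4 + 14)*(-31))*7 = (-30*18*(-31))*7 = -540*(-31)*7 = 16740*7 = 117180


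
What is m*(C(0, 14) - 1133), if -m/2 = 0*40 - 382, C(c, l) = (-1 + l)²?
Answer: -736496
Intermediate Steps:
m = 764 (m = -2*(0*40 - 382) = -2*(0 - 382) = -2*(-382) = 764)
m*(C(0, 14) - 1133) = 764*((-1 + 14)² - 1133) = 764*(13² - 1133) = 764*(169 - 1133) = 764*(-964) = -736496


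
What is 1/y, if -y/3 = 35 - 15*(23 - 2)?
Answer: 1/840 ≈ 0.0011905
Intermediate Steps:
y = 840 (y = -3*(35 - 15*(23 - 2)) = -3*(35 - 15*21) = -3*(35 - 315) = -3*(-280) = 840)
1/y = 1/840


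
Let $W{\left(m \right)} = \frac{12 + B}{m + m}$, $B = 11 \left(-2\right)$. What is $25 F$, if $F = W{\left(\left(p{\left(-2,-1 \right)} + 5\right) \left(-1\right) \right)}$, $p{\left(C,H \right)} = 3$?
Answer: $\frac{125}{8} \approx 15.625$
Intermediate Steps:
$B = -22$
$W{\left(m \right)} = - \frac{5}{m}$ ($W{\left(m \right)} = \frac{12 - 22}{m + m} = - \frac{10}{2 m} = - 10 \frac{1}{2 m} = - \frac{5}{m}$)
$F = \frac{5}{8}$ ($F = - \frac{5}{\left(3 + 5\right) \left(-1\right)} = - \frac{5}{8 \left(-1\right)} = - \frac{5}{-8} = \left(-5\right) \left(- \frac{1}{8}\right) = \frac{5}{8} \approx 0.625$)
$25 F = 25 \cdot \frac{5}{8} = \frac{125}{8}$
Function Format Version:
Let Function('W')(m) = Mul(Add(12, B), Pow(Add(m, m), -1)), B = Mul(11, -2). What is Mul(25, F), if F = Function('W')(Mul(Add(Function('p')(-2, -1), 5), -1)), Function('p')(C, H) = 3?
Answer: Rational(125, 8) ≈ 15.625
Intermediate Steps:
B = -22
Function('W')(m) = Mul(-5, Pow(m, -1)) (Function('W')(m) = Mul(Add(12, -22), Pow(Add(m, m), -1)) = Mul(-10, Pow(Mul(2, m), -1)) = Mul(-10, Mul(Rational(1, 2), Pow(m, -1))) = Mul(-5, Pow(m, -1)))
F = Rational(5, 8) (F = Mul(-5, Pow(Mul(Add(3, 5), -1), -1)) = Mul(-5, Pow(Mul(8, -1), -1)) = Mul(-5, Pow(-8, -1)) = Mul(-5, Rational(-1, 8)) = Rational(5, 8) ≈ 0.62500)
Mul(25, F) = Mul(25, Rational(5, 8)) = Rational(125, 8)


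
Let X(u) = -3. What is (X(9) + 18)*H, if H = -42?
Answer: -630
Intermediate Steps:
(X(9) + 18)*H = (-3 + 18)*(-42) = 15*(-42) = -630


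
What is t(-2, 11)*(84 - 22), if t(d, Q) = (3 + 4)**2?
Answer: 3038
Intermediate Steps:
t(d, Q) = 49 (t(d, Q) = 7**2 = 49)
t(-2, 11)*(84 - 22) = 49*(84 - 22) = 49*62 = 3038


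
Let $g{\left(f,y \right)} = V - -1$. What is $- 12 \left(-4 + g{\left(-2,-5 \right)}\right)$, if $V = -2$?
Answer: $60$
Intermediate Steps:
$g{\left(f,y \right)} = -1$ ($g{\left(f,y \right)} = -2 - -1 = -2 + 1 = -1$)
$- 12 \left(-4 + g{\left(-2,-5 \right)}\right) = - 12 \left(-4 - 1\right) = \left(-12\right) \left(-5\right) = 60$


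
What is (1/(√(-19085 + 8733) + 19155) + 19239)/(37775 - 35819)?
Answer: 1176543018043/119617346902 - I*√647/179426020353 ≈ 9.8359 - 1.4176e-10*I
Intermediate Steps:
(1/(√(-19085 + 8733) + 19155) + 19239)/(37775 - 35819) = (1/(√(-10352) + 19155) + 19239)/1956 = (1/(4*I*√647 + 19155) + 19239)*(1/1956) = (1/(19155 + 4*I*√647) + 19239)*(1/1956) = (19239 + 1/(19155 + 4*I*√647))*(1/1956) = 6413/652 + 1/(1956*(19155 + 4*I*√647))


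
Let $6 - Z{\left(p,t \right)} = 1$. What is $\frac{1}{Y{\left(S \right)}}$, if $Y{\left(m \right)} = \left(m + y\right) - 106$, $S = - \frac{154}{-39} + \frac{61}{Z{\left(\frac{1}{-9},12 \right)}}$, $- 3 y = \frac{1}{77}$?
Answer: $- \frac{15015}{1349182} \approx -0.011129$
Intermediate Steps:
$Z{\left(p,t \right)} = 5$ ($Z{\left(p,t \right)} = 6 - 1 = 5$)
$y = - \frac{1}{231}$ ($y = - \frac{1}{3 \cdot 77} = \left(- \frac{1}{3}\right) \frac{1}{77} = - \frac{1}{231} \approx -0.004329$)
$S = \frac{3149}{195}$ ($S = - \frac{154}{-39} + \frac{61}{5} = \left(-154\right) \left(- \frac{1}{39}\right) + 61 \cdot \frac{1}{5} = \frac{154}{39} + \frac{61}{5} = \frac{3149}{195} \approx 16.149$)
$Y{\left(m \right)} = - \frac{24487}{231} + m$ ($Y{\left(m \right)} = \left(m - \frac{1}{231}\right) - 106 = \left(- \frac{1}{231} + m\right) - 106 = - \frac{24487}{231} + m$)
$\frac{1}{Y{\left(S \right)}} = \frac{1}{- \frac{24487}{231} + \frac{3149}{195}} = \frac{1}{- \frac{1349182}{15015}} = - \frac{15015}{1349182}$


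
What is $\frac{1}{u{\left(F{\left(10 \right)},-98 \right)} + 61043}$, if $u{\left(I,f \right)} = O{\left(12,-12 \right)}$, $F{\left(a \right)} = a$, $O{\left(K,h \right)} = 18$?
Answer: $\frac{1}{61061} \approx 1.6377 \cdot 10^{-5}$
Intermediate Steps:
$u{\left(I,f \right)} = 18$
$\frac{1}{u{\left(F{\left(10 \right)},-98 \right)} + 61043} = \frac{1}{18 + 61043} = \frac{1}{61061}$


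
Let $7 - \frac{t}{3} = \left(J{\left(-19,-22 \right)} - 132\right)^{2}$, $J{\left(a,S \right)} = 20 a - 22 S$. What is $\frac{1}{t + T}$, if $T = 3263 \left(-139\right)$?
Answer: $- \frac{1}{455888} \approx -2.1935 \cdot 10^{-6}$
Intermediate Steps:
$J{\left(a,S \right)} = - 22 S + 20 a$
$T = -453557$
$t = -2331$ ($t = 21 - 3 \left(\left(\left(-22\right) \left(-22\right) + 20 \left(-19\right)\right) - 132\right)^{2} = 21 - 3 \left(\left(484 - 380\right) - 132\right)^{2} = 21 - 3 \left(104 - 132\right)^{2} = 21 - 3 \left(-28\right)^{2} = 21 - 2352 = -2331$)
$\frac{1}{t + T} = \frac{1}{-2331 - 453557} = \frac{1}{-455888} = - \frac{1}{455888}$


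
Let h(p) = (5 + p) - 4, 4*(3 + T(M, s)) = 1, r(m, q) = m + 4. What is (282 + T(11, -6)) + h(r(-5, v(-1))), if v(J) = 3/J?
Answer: 1117/4 ≈ 279.25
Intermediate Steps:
r(m, q) = 4 + m
T(M, s) = -11/4 (T(M, s) = -3 + (¼)*1 = -3 + ¼ = -11/4)
h(p) = 1 + p
(282 + T(11, -6)) + h(r(-5, v(-1))) = (282 - 11/4) + (1 + (4 - 5)) = 1117/4 + (1 - 1) = 1117/4 + 0 = 1117/4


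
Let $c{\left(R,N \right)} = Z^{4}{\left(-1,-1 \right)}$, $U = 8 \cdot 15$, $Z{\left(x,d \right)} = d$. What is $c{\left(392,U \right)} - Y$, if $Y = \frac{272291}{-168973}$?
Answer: $\frac{441264}{168973} \approx 2.6114$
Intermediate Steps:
$U = 120$
$c{\left(R,N \right)} = 1$ ($c{\left(R,N \right)} = \left(-1\right)^{4} = 1$)
$Y = - \frac{272291}{168973}$ ($Y = 272291 \left(- \frac{1}{168973}\right) = - \frac{272291}{168973} \approx -1.6114$)
$c{\left(392,U \right)} - Y = 1 - - \frac{272291}{168973} = 1 + \frac{272291}{168973} = \frac{441264}{168973}$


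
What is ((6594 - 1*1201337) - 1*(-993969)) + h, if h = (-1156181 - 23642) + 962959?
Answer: -417638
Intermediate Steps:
h = -216864 (h = -1179823 + 962959 = -216864)
((6594 - 1*1201337) - 1*(-993969)) + h = ((6594 - 1*1201337) - 1*(-993969)) - 216864 = ((6594 - 1201337) + 993969) - 216864 = (-1194743 + 993969) - 216864 = -200774 - 216864 = -417638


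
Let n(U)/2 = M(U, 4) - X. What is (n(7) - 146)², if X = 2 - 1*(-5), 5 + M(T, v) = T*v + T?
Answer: 10000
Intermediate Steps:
M(T, v) = -5 + T + T*v (M(T, v) = -5 + (T*v + T) = -5 + (T + T*v) = -5 + T + T*v)
X = 7 (X = 2 + 5 = 7)
n(U) = -24 + 10*U (n(U) = 2*((-5 + U + U*4) - 1*7) = 2*((-5 + U + 4*U) - 7) = 2*((-5 + 5*U) - 7) = 2*(-12 + 5*U) = -24 + 10*U)
(n(7) - 146)² = ((-24 + 10*7) - 146)² = ((-24 + 70) - 146)² = (46 - 146)² = (-100)² = 10000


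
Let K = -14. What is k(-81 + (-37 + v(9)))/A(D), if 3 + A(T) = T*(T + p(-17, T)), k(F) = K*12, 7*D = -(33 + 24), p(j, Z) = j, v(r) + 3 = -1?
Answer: -2744/3295 ≈ -0.83278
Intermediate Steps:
v(r) = -4 (v(r) = -3 - 1 = -4)
D = -57/7 (D = (-(33 + 24))/7 = (-1*57)/7 = (1/7)*(-57) = -57/7 ≈ -8.1429)
k(F) = -168 (k(F) = -14*12 = -168)
A(T) = -3 + T*(-17 + T) (A(T) = -3 + T*(T - 17) = -3 + T*(-17 + T))
k(-81 + (-37 + v(9)))/A(D) = -168/(-3 + (-57/7)**2 - 17*(-57/7)) = -168/(-3 + 3249/49 + 969/7) = -168/9885/49 = -168*49/9885 = -2744/3295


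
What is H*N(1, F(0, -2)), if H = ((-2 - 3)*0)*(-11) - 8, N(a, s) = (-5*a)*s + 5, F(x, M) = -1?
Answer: -80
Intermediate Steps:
N(a, s) = 5 - 5*a*s (N(a, s) = -5*a*s + 5 = 5 - 5*a*s)
H = -8 (H = -5*0*(-11) - 8 = 0*(-11) - 8 = 0 - 8 = -8)
H*N(1, F(0, -2)) = -8*(5 - 5*1*(-1)) = -8*(5 + 5) = -8*10 = -80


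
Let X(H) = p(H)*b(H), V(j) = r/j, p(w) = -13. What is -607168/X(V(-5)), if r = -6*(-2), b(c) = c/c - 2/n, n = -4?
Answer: 1214336/39 ≈ 31137.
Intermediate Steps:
b(c) = 3/2 (b(c) = c/c - 2/(-4) = 1 - 2*(-¼) = 1 + ½ = 3/2)
r = 12
V(j) = 12/j
X(H) = -39/2 (X(H) = -13*3/2 = -39/2)
-607168/X(V(-5)) = -607168/(-39/2) = -607168*(-2/39) = 1214336/39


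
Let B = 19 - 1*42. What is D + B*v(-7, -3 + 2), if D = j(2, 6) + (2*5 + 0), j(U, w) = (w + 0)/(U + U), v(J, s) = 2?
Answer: -69/2 ≈ -34.500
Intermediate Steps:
j(U, w) = w/(2*U) (j(U, w) = w/((2*U)) = w*(1/(2*U)) = w/(2*U))
B = -23 (B = 19 - 42 = -23)
D = 23/2 (D = (1/2)*6/2 + (2*5 + 0) = (1/2)*6*(1/2) + (10 + 0) = 3/2 + 10 = 23/2 ≈ 11.500)
D + B*v(-7, -3 + 2) = 23/2 - 23*2 = 23/2 - 46 = -69/2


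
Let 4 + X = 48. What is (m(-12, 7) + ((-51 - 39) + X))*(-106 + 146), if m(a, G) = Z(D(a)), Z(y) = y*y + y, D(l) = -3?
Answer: -1600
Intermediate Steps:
X = 44 (X = -4 + 48 = 44)
Z(y) = y + y² (Z(y) = y² + y = y + y²)
m(a, G) = 6 (m(a, G) = -3*(1 - 3) = -3*(-2) = 6)
(m(-12, 7) + ((-51 - 39) + X))*(-106 + 146) = (6 + ((-51 - 39) + 44))*(-106 + 146) = (6 + (-90 + 44))*40 = (6 - 46)*40 = -40*40 = -1600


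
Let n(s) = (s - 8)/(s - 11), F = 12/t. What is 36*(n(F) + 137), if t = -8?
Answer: 123984/25 ≈ 4959.4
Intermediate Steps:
F = -3/2 (F = 12/(-8) = 12*(-⅛) = -3/2 ≈ -1.5000)
n(s) = (-8 + s)/(-11 + s)
36*(n(F) + 137) = 36*((-8 - 3/2)/(-11 - 3/2) + 137) = 36*(-19/2/(-25/2) + 137) = 36*(-2/25*(-19/2) + 137) = 36*(19/25 + 137) = 36*(3444/25) = 123984/25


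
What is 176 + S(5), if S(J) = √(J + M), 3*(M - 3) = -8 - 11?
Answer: 176 + √15/3 ≈ 177.29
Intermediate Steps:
M = -10/3 (M = 3 + (-8 - 11)/3 = 3 + (⅓)*(-19) = 3 - 19/3 = -10/3 ≈ -3.3333)
S(J) = √(-10/3 + J) (S(J) = √(J - 10/3) = √(-10/3 + J))
176 + S(5) = 176 + √(-30 + 9*5)/3 = 176 + √(-30 + 45)/3 = 176 + √15/3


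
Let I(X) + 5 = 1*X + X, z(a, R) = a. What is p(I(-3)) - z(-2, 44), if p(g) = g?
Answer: -9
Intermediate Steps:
I(X) = -5 + 2*X (I(X) = -5 + (1*X + X) = -5 + (X + X) = -5 + 2*X)
p(I(-3)) - z(-2, 44) = (-5 + 2*(-3)) - 1*(-2) = (-5 - 6) + 2 = -11 + 2 = -9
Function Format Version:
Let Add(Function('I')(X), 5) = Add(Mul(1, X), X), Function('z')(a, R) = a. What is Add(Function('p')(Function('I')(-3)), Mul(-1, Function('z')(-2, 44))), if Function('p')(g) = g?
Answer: -9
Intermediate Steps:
Function('I')(X) = Add(-5, Mul(2, X)) (Function('I')(X) = Add(-5, Add(Mul(1, X), X)) = Add(-5, Add(X, X)) = Add(-5, Mul(2, X)))
Add(Function('p')(Function('I')(-3)), Mul(-1, Function('z')(-2, 44))) = Add(Add(-5, Mul(2, -3)), Mul(-1, -2)) = Add(Add(-5, -6), 2) = Add(-11, 2) = -9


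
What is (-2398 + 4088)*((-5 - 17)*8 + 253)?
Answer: 130130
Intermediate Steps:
(-2398 + 4088)*((-5 - 17)*8 + 253) = 1690*(-22*8 + 253) = 1690*(-176 + 253) = 1690*77 = 130130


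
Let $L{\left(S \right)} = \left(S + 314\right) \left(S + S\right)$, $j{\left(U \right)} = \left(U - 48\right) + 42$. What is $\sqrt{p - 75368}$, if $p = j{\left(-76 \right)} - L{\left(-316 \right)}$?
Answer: $11 i \sqrt{634} \approx 276.97 i$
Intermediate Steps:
$j{\left(U \right)} = -6 + U$ ($j{\left(U \right)} = \left(-48 + U\right) + 42 = -6 + U$)
$L{\left(S \right)} = 2 S \left(314 + S\right)$ ($L{\left(S \right)} = \left(314 + S\right) 2 S = 2 S \left(314 + S\right)$)
$p = -1346$ ($p = \left(-6 - 76\right) - 2 \left(-316\right) \left(314 - 316\right) = -82 - 2 \left(-316\right) \left(-2\right) = -82 - 1264 = -1346$)
$\sqrt{p - 75368} = \sqrt{-1346 - 75368} = \sqrt{-76714} = 11 i \sqrt{634}$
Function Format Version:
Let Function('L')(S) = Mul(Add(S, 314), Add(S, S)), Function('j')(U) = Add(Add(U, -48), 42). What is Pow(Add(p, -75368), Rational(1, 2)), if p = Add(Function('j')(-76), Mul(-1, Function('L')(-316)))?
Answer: Mul(11, I, Pow(634, Rational(1, 2))) ≈ Mul(276.97, I)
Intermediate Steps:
Function('j')(U) = Add(-6, U) (Function('j')(U) = Add(Add(-48, U), 42) = Add(-6, U))
Function('L')(S) = Mul(2, S, Add(314, S)) (Function('L')(S) = Mul(Add(314, S), Mul(2, S)) = Mul(2, S, Add(314, S)))
p = -1346 (p = Add(Add(-6, -76), Mul(-1, Mul(2, -316, Add(314, -316)))) = Add(-82, Mul(-1, Mul(2, -316, -2))) = Add(-82, Mul(-1, 1264)) = Add(-82, -1264) = -1346)
Pow(Add(p, -75368), Rational(1, 2)) = Pow(Add(-1346, -75368), Rational(1, 2)) = Pow(-76714, Rational(1, 2)) = Mul(11, I, Pow(634, Rational(1, 2)))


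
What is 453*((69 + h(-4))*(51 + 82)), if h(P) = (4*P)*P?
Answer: 8013117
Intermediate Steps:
h(P) = 4*P²
453*((69 + h(-4))*(51 + 82)) = 453*((69 + 4*(-4)²)*(51 + 82)) = 453*((69 + 4*16)*133) = 453*((69 + 64)*133) = 453*(133*133) = 453*17689 = 8013117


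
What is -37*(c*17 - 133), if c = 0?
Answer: 4921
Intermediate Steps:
-37*(c*17 - 133) = -37*(0*17 - 133) = -37*(0 - 133) = -37*(-133) = 4921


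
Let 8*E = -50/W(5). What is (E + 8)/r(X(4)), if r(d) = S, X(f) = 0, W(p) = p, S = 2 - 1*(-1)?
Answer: 9/4 ≈ 2.2500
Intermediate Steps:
S = 3 (S = 2 + 1 = 3)
r(d) = 3
E = -5/4 (E = (-50/5)/8 = (-50*⅕)/8 = (⅛)*(-10) = -5/4 ≈ -1.2500)
(E + 8)/r(X(4)) = (-5/4 + 8)/3 = (⅓)*(27/4) = 9/4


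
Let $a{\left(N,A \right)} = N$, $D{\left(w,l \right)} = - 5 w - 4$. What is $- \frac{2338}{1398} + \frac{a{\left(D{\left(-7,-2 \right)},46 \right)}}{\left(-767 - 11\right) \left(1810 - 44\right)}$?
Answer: $- \frac{1606166881}{960389652} \approx -1.6724$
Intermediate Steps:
$D{\left(w,l \right)} = -4 - 5 w$
$- \frac{2338}{1398} + \frac{a{\left(D{\left(-7,-2 \right)},46 \right)}}{\left(-767 - 11\right) \left(1810 - 44\right)} = - \frac{2338}{1398} + \frac{-4 - -35}{\left(-767 - 11\right) \left(1810 - 44\right)} = \left(-2338\right) \frac{1}{1398} + \frac{-4 + 35}{\left(-778\right) 1766} = - \frac{1169}{699} + \frac{31}{-1373948} = - \frac{1169}{699} + 31 \left(- \frac{1}{1373948}\right) = - \frac{1169}{699} - \frac{31}{1373948} = - \frac{1606166881}{960389652}$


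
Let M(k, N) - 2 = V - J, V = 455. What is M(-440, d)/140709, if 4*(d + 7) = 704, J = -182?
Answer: 213/46903 ≈ 0.0045413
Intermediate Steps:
d = 169 (d = -7 + (1/4)*704 = -7 + 176 = 169)
M(k, N) = 639 (M(k, N) = 2 + (455 - 1*(-182)) = 2 + (455 + 182) = 2 + 637 = 639)
M(-440, d)/140709 = 639/140709 = 639*(1/140709) = 213/46903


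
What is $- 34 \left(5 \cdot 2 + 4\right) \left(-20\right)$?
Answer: $9520$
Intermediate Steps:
$- 34 \left(5 \cdot 2 + 4\right) \left(-20\right) = - 34 \left(10 + 4\right) \left(-20\right) = \left(-34\right) 14 \left(-20\right) = \left(-476\right) \left(-20\right) = 9520$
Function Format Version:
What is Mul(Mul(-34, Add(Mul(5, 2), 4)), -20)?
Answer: 9520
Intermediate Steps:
Mul(Mul(-34, Add(Mul(5, 2), 4)), -20) = Mul(Mul(-34, Add(10, 4)), -20) = Mul(Mul(-34, 14), -20) = Mul(-476, -20) = 9520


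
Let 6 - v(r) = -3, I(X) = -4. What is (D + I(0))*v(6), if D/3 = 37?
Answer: 963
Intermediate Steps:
D = 111 (D = 3*37 = 111)
v(r) = 9 (v(r) = 6 - 1*(-3) = 6 + 3 = 9)
(D + I(0))*v(6) = (111 - 4)*9 = 107*9 = 963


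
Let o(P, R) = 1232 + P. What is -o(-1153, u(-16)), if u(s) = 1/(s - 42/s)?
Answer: -79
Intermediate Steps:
-o(-1153, u(-16)) = -(1232 - 1153) = -1*79 = -79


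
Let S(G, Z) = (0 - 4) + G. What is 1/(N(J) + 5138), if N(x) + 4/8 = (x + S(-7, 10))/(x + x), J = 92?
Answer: 184/945381 ≈ 0.00019463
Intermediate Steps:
S(G, Z) = -4 + G
N(x) = -½ + (-11 + x)/(2*x) (N(x) = -½ + (x + (-4 - 7))/(x + x) = -½ + (x - 11)/((2*x)) = -½ + (-11 + x)*(1/(2*x)) = -½ + (-11 + x)/(2*x))
1/(N(J) + 5138) = 1/(-11/2/92 + 5138) = 1/(-11/2*1/92 + 5138) = 1/(-11/184 + 5138) = 1/(945381/184) = 184/945381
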